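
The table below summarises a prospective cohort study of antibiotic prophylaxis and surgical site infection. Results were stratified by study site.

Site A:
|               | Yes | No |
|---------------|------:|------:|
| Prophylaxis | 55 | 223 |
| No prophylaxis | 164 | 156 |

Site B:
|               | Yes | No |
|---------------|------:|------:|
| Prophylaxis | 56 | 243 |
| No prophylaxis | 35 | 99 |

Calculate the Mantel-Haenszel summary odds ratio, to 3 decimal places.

0.336

OR_MH = Σ(aᵢdᵢ/nᵢ) / Σ(bᵢcᵢ/nᵢ), where nᵢ is the stratum total.
Stratum 1 (Site A): n = 598; a·d/n = 55·156/598 = 14.3478; b·c/n = 223·164/598 = 61.1572
Stratum 2 (Site B): n = 433; a·d/n = 56·99/433 = 12.8037; b·c/n = 243·35/433 = 19.6420
OR_MH = (14.3478 + 12.8037) / (61.1572 + 19.6420) = 27.1515 / 80.7992 = 0.33604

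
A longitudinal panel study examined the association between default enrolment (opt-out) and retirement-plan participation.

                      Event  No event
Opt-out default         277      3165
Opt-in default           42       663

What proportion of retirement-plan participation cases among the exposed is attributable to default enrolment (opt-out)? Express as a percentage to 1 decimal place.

Cells: a = 277, b = 3165, c = 42, d = 663.
Risk in exposed = 277/3442 = 0.08048; risk in unexposed = 42/705 = 0.05957.
RR = 0.08048/0.05957 = 1.35085
AR% = (RR − 1)/RR × 100 = (1.35085 − 1)/1.35085 × 100 = 25.9728%

26.0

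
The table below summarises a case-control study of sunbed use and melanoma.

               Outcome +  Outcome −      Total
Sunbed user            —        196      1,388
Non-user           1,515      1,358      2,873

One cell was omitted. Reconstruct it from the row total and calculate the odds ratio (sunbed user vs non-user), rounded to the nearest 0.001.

The missing cell is in the exposed row: 1388 − 196 = 1192.
So a = 1192, b = 196, c = 1515, d = 1358.
OR = (a·d)/(b·c) = (1192 × 1358) / (196 × 1515) = 1618736 / 296940 = 5.45139

5.451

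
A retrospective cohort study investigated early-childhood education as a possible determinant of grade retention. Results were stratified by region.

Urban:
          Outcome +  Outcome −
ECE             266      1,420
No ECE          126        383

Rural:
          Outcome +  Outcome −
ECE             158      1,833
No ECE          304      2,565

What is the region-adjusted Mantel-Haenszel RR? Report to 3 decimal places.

RR_MH = Σ(aᵢ·n₀ᵢ/nᵢ) / Σ(cᵢ·n₁ᵢ/nᵢ), with n₁ᵢ = aᵢ+bᵢ (exposed), n₀ᵢ = cᵢ+dᵢ (unexposed), nᵢ = n₁ᵢ+n₀ᵢ.
Stratum 1 (Urban): n₁ = 1686, n₀ = 509, n = 2195; a·n₀/n = 266·509/2195 = 61.6829; c·n₁/n = 126·1686/2195 = 96.7818
Stratum 2 (Rural): n₁ = 1991, n₀ = 2869, n = 4860; a·n₀/n = 158·2869/4860 = 93.2720; c·n₁/n = 304·1991/4860 = 124.5399
RR_MH = (61.6829 + 93.2720) / (96.7818 + 124.5399) = 154.9549 / 221.3217 = 0.70013

0.700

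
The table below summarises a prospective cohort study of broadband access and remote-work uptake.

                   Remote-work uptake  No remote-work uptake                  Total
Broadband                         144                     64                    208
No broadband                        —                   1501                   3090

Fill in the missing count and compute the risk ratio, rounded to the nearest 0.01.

1.35

The missing cell is in the unexposed row: 3090 − 1501 = 1589.
So a = 144, b = 64, c = 1589, d = 1501.
RR = [a/(a+b)] / [c/(c+d)] = (144/208) / (1589/3090) = 0.69231/0.51424 = 1.34627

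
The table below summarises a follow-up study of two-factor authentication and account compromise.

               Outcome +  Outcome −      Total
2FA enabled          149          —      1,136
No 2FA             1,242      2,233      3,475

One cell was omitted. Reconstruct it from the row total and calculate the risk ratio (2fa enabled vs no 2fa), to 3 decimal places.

0.367

The missing cell is in the exposed row: 1136 − 149 = 987.
So a = 149, b = 987, c = 1242, d = 2233.
RR = [a/(a+b)] / [c/(c+d)] = (149/1136) / (1242/3475) = 0.13116/0.35741 = 0.36698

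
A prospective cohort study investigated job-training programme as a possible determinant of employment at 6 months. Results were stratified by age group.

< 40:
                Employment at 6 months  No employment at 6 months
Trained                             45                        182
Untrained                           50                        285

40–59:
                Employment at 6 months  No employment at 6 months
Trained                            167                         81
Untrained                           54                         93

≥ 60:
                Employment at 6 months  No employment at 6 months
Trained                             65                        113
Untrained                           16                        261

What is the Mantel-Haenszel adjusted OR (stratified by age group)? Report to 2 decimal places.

OR_MH = Σ(aᵢdᵢ/nᵢ) / Σ(bᵢcᵢ/nᵢ), where nᵢ is the stratum total.
Stratum 1 (< 40): n = 562; a·d/n = 45·285/562 = 22.8203; b·c/n = 182·50/562 = 16.1922
Stratum 2 (40–59): n = 395; a·d/n = 167·93/395 = 39.3190; b·c/n = 81·54/395 = 11.0734
Stratum 3 (≥ 60): n = 455; a·d/n = 65·261/455 = 37.2857; b·c/n = 113·16/455 = 3.9736
OR_MH = (22.8203 + 39.3190 + 37.2857) / (16.1922 + 11.0734 + 3.9736) = 99.4250 / 31.2392 = 3.18270

3.18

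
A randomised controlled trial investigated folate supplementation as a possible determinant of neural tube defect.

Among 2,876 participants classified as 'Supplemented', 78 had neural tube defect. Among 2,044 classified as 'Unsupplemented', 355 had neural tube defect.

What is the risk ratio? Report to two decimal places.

From the description: a = 78, b = 2798, c = 355, d = 1689.
Risk in exposed = 78/2876 = 0.02712; risk in unexposed = 355/2044 = 0.17368.
RR = 0.02712 / 0.17368 = 0.15616
The risk is 84% lower among the exposed than among the unexposed.

0.16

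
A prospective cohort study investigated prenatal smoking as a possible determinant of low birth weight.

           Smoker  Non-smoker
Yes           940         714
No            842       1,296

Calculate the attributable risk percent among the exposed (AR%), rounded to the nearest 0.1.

32.7

Reading the table with exposure as columns: a = 940 (Smoker, case), b = 842 (Smoker, non-case), c = 714 (Non-smoker, case), d = 1296.
Risk in exposed = 940/1782 = 0.52750; risk in unexposed = 714/2010 = 0.35522.
RR = 0.52750/0.35522 = 1.48497
AR% = (RR − 1)/RR × 100 = (1.48497 − 1)/1.48497 × 100 = 32.6586%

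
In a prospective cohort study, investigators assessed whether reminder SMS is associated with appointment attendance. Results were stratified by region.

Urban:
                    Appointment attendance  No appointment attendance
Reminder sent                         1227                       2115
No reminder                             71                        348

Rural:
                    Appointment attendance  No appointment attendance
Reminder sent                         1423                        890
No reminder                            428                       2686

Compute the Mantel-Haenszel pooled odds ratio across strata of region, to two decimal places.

OR_MH = Σ(aᵢdᵢ/nᵢ) / Σ(bᵢcᵢ/nᵢ), where nᵢ is the stratum total.
Stratum 1 (Urban): n = 3761; a·d/n = 1227·348/3761 = 113.5326; b·c/n = 2115·71/3761 = 39.9269
Stratum 2 (Rural): n = 5427; a·d/n = 1423·2686/5427 = 704.2893; b·c/n = 890·428/5427 = 70.1898
OR_MH = (113.5326 + 704.2893) / (39.9269 + 70.1898) = 817.8219 / 110.1167 = 7.42687

7.43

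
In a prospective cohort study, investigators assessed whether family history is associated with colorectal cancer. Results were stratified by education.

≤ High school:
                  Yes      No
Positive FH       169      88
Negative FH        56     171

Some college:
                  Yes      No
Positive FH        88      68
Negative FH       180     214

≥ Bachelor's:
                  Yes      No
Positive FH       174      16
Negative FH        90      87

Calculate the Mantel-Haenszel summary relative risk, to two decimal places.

RR_MH = Σ(aᵢ·n₀ᵢ/nᵢ) / Σ(cᵢ·n₁ᵢ/nᵢ), with n₁ᵢ = aᵢ+bᵢ (exposed), n₀ᵢ = cᵢ+dᵢ (unexposed), nᵢ = n₁ᵢ+n₀ᵢ.
Stratum 1 (≤ High school): n₁ = 257, n₀ = 227, n = 484; a·n₀/n = 169·227/484 = 79.2624; c·n₁/n = 56·257/484 = 29.7355
Stratum 2 (Some college): n₁ = 156, n₀ = 394, n = 550; a·n₀/n = 88·394/550 = 63.0400; c·n₁/n = 180·156/550 = 51.0545
Stratum 3 (≥ Bachelor's): n₁ = 190, n₀ = 177, n = 367; a·n₀/n = 174·177/367 = 83.9183; c·n₁/n = 90·190/367 = 46.5940
RR_MH = (79.2624 + 63.0400 + 83.9183) / (29.7355 + 51.0545 + 46.5940) = 226.2207 / 127.3841 = 1.77589

1.78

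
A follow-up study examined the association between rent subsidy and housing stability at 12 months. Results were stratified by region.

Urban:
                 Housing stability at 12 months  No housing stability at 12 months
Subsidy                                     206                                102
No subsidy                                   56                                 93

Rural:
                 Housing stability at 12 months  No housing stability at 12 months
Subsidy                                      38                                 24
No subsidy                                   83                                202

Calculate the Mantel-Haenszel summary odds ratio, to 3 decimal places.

OR_MH = Σ(aᵢdᵢ/nᵢ) / Σ(bᵢcᵢ/nᵢ), where nᵢ is the stratum total.
Stratum 1 (Urban): n = 457; a·d/n = 206·93/457 = 41.9212; b·c/n = 102·56/457 = 12.4989
Stratum 2 (Rural): n = 347; a·d/n = 38·202/347 = 22.1210; b·c/n = 24·83/347 = 5.7406
OR_MH = (41.9212 + 22.1210) / (12.4989 + 5.7406) = 64.0423 / 18.2395 = 3.51118

3.511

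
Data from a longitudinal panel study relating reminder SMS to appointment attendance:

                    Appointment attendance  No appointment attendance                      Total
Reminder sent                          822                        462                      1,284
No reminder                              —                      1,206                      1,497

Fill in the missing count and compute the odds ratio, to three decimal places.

The missing cell is in the unexposed row: 1497 − 1206 = 291.
So a = 822, b = 462, c = 291, d = 1206.
OR = (a·d)/(b·c) = (822 × 1206) / (462 × 291) = 991332 / 134442 = 7.37368

7.374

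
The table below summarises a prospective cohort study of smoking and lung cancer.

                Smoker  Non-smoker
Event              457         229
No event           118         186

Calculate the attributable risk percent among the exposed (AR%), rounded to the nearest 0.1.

Reading the table with exposure as columns: a = 457 (Smoker, case), b = 118 (Smoker, non-case), c = 229 (Non-smoker, case), d = 186.
Risk in exposed = 457/575 = 0.79478; risk in unexposed = 229/415 = 0.55181.
RR = 0.79478/0.55181 = 1.44033
AR% = (RR − 1)/RR × 100 = (1.44033 − 1)/1.44033 × 100 = 30.5713%

30.6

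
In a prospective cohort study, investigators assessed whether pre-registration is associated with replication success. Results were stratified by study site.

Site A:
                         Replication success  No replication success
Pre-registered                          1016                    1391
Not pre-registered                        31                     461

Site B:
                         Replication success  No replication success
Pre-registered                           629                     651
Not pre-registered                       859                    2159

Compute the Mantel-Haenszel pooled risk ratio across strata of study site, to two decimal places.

2.18

RR_MH = Σ(aᵢ·n₀ᵢ/nᵢ) / Σ(cᵢ·n₁ᵢ/nᵢ), with n₁ᵢ = aᵢ+bᵢ (exposed), n₀ᵢ = cᵢ+dᵢ (unexposed), nᵢ = n₁ᵢ+n₀ᵢ.
Stratum 1 (Site A): n₁ = 2407, n₀ = 492, n = 2899; a·n₀/n = 1016·492/2899 = 172.4291; c·n₁/n = 31·2407/2899 = 25.7389
Stratum 2 (Site B): n₁ = 1280, n₀ = 3018, n = 4298; a·n₀/n = 629·3018/4298 = 441.6757; c·n₁/n = 859·1280/4298 = 255.8213
RR_MH = (172.4291 + 441.6757) / (25.7389 + 255.8213) = 614.1048 / 281.5602 = 2.18108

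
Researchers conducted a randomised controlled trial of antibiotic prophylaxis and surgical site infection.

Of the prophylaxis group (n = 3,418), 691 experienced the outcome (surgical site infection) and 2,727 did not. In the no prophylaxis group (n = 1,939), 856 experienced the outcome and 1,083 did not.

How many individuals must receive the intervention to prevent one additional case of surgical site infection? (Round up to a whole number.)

Risk in treated group = 691/3418 = 0.20217; risk in control = 856/1939 = 0.44146.
Absolute risk reduction = 0.44146 − 0.20217 = 0.23930
NNT = 1 / ARR = 1 / 0.23930 = 4.179 → round up → 5

5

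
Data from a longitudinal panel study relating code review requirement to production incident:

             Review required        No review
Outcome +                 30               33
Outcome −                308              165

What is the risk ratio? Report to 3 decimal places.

Reading the table with exposure as columns: a = 30 (Review required, case), b = 308 (Review required, non-case), c = 33 (No review, case), d = 165.
Risk in exposed = 30/338 = 0.08876; risk in unexposed = 33/198 = 0.16667.
RR = 0.08876 / 0.16667 = 0.53254
The risk is 47% lower among the exposed than among the unexposed.

0.533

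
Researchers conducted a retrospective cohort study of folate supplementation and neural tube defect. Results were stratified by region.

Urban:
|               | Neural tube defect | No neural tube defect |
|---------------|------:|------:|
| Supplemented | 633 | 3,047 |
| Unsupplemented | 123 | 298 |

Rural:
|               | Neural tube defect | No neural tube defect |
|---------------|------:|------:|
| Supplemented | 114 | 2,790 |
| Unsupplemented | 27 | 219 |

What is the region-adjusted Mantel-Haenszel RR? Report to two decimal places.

RR_MH = Σ(aᵢ·n₀ᵢ/nᵢ) / Σ(cᵢ·n₁ᵢ/nᵢ), with n₁ᵢ = aᵢ+bᵢ (exposed), n₀ᵢ = cᵢ+dᵢ (unexposed), nᵢ = n₁ᵢ+n₀ᵢ.
Stratum 1 (Urban): n₁ = 3680, n₀ = 421, n = 4101; a·n₀/n = 633·421/4101 = 64.9824; c·n₁/n = 123·3680/4101 = 110.3731
Stratum 2 (Rural): n₁ = 2904, n₀ = 246, n = 3150; a·n₀/n = 114·246/3150 = 8.9029; c·n₁/n = 27·2904/3150 = 24.8914
RR_MH = (64.9824 + 8.9029) / (110.3731 + 24.8914) = 73.8853 / 135.2645 = 0.54623

0.55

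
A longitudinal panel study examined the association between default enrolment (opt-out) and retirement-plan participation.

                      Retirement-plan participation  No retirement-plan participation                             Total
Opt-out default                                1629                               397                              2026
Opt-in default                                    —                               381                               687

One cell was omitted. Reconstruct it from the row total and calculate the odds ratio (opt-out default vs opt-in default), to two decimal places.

5.11

The missing cell is in the unexposed row: 687 − 381 = 306.
So a = 1629, b = 397, c = 306, d = 381.
OR = (a·d)/(b·c) = (1629 × 381) / (397 × 306) = 620649 / 121482 = 5.10898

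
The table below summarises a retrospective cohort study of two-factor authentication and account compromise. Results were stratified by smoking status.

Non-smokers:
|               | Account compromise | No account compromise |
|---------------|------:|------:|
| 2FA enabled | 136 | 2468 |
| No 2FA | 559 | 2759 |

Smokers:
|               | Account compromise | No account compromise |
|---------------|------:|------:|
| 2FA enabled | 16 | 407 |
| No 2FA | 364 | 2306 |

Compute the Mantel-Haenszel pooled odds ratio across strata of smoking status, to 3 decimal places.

0.268

OR_MH = Σ(aᵢdᵢ/nᵢ) / Σ(bᵢcᵢ/nᵢ), where nᵢ is the stratum total.
Stratum 1 (Non-smokers): n = 5922; a·d/n = 136·2759/5922 = 63.3610; b·c/n = 2468·559/5922 = 232.9639
Stratum 2 (Smokers): n = 3093; a·d/n = 16·2306/3093 = 11.9289; b·c/n = 407·364/3093 = 47.8978
OR_MH = (63.3610 + 11.9289) / (232.9639 + 47.8978) = 75.2899 / 280.8617 = 0.26807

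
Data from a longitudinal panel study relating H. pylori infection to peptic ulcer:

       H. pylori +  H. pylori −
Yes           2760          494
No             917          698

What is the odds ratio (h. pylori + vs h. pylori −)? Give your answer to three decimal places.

Reading the table with exposure as columns: a = 2760 (H. pylori +, case), b = 917 (H. pylori +, non-case), c = 494 (H. pylori −, case), d = 698.
OR = (a·d)/(b·c) = (2760 × 698) / (917 × 494) = 1926480 / 452998 = 4.25273
The odds of peptic ulcer are about 4.25 times as high in the h. pylori + group.

4.253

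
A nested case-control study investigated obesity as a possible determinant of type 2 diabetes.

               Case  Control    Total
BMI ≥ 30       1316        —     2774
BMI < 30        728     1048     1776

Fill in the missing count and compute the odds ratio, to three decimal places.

1.299

The missing cell is in the exposed row: 2774 − 1316 = 1458.
So a = 1316, b = 1458, c = 728, d = 1048.
OR = (a·d)/(b·c) = (1316 × 1048) / (1458 × 728) = 1379168 / 1061424 = 1.29936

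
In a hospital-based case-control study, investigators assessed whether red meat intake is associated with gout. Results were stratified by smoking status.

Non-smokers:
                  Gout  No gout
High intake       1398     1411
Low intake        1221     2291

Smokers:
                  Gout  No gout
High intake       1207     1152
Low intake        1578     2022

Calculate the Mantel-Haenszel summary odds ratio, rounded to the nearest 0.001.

OR_MH = Σ(aᵢdᵢ/nᵢ) / Σ(bᵢcᵢ/nᵢ), where nᵢ is the stratum total.
Stratum 1 (Non-smokers): n = 6321; a·d/n = 1398·2291/6321 = 506.6948; b·c/n = 1411·1221/6321 = 272.5567
Stratum 2 (Smokers): n = 5959; a·d/n = 1207·2022/5959 = 409.5576; b·c/n = 1152·1578/5959 = 305.0606
OR_MH = (506.6948 + 409.5576) / (272.5567 + 305.0606) = 916.2525 / 577.6173 = 1.58626

1.586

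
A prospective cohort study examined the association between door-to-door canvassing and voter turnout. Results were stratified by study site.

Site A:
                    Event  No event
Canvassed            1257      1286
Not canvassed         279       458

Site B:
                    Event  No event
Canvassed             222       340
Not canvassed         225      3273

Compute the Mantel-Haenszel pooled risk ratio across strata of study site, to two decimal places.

1.91

RR_MH = Σ(aᵢ·n₀ᵢ/nᵢ) / Σ(cᵢ·n₁ᵢ/nᵢ), with n₁ᵢ = aᵢ+bᵢ (exposed), n₀ᵢ = cᵢ+dᵢ (unexposed), nᵢ = n₁ᵢ+n₀ᵢ.
Stratum 1 (Site A): n₁ = 2543, n₀ = 737, n = 3280; a·n₀/n = 1257·737/3280 = 282.4418; c·n₁/n = 279·2543/3280 = 216.3101
Stratum 2 (Site B): n₁ = 562, n₀ = 3498, n = 4060; a·n₀/n = 222·3498/4060 = 191.2700; c·n₁/n = 225·562/4060 = 31.1453
RR_MH = (282.4418 + 191.2700) / (216.3101 + 31.1453) = 473.7117 / 247.4554 = 1.91433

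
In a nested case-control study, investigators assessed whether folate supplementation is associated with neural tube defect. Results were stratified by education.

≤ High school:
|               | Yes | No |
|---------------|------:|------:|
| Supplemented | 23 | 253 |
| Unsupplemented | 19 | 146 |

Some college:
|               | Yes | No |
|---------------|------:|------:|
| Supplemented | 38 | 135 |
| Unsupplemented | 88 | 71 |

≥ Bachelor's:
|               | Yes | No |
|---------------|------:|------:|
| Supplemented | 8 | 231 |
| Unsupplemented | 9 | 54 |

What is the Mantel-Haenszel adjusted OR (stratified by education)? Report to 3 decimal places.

0.321

OR_MH = Σ(aᵢdᵢ/nᵢ) / Σ(bᵢcᵢ/nᵢ), where nᵢ is the stratum total.
Stratum 1 (≤ High school): n = 441; a·d/n = 23·146/441 = 7.6145; b·c/n = 253·19/441 = 10.9002
Stratum 2 (Some college): n = 332; a·d/n = 38·71/332 = 8.1265; b·c/n = 135·88/332 = 35.7831
Stratum 3 (≥ Bachelor's): n = 302; a·d/n = 8·54/302 = 1.4305; b·c/n = 231·9/302 = 6.8841
OR_MH = (7.6145 + 8.1265 + 1.4305) / (10.9002 + 35.7831 + 6.8841) = 17.1715 / 53.5675 = 0.32056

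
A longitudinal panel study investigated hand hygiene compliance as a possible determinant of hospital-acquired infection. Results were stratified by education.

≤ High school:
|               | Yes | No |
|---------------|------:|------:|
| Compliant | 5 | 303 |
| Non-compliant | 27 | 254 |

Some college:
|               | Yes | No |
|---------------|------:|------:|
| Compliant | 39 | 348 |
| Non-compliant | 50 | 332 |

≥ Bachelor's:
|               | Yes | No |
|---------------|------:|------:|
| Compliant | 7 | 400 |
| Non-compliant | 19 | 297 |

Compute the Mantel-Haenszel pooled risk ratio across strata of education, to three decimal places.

RR_MH = Σ(aᵢ·n₀ᵢ/nᵢ) / Σ(cᵢ·n₁ᵢ/nᵢ), with n₁ᵢ = aᵢ+bᵢ (exposed), n₀ᵢ = cᵢ+dᵢ (unexposed), nᵢ = n₁ᵢ+n₀ᵢ.
Stratum 1 (≤ High school): n₁ = 308, n₀ = 281, n = 589; a·n₀/n = 5·281/589 = 2.3854; c·n₁/n = 27·308/589 = 14.1188
Stratum 2 (Some college): n₁ = 387, n₀ = 382, n = 769; a·n₀/n = 39·382/769 = 19.3732; c·n₁/n = 50·387/769 = 25.1625
Stratum 3 (≥ Bachelor's): n₁ = 407, n₀ = 316, n = 723; a·n₀/n = 7·316/723 = 3.0595; c·n₁/n = 19·407/723 = 10.6957
RR_MH = (2.3854 + 19.3732 + 3.0595) / (14.1188 + 25.1625 + 10.6957) = 24.8181 / 49.9771 = 0.49659

0.497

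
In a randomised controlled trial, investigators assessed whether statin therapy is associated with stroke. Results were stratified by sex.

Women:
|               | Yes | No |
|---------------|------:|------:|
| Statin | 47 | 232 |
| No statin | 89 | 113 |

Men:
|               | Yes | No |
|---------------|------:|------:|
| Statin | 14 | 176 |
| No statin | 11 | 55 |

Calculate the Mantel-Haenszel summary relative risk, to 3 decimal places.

RR_MH = Σ(aᵢ·n₀ᵢ/nᵢ) / Σ(cᵢ·n₁ᵢ/nᵢ), with n₁ᵢ = aᵢ+bᵢ (exposed), n₀ᵢ = cᵢ+dᵢ (unexposed), nᵢ = n₁ᵢ+n₀ᵢ.
Stratum 1 (Women): n₁ = 279, n₀ = 202, n = 481; a·n₀/n = 47·202/481 = 19.7380; c·n₁/n = 89·279/481 = 51.6237
Stratum 2 (Men): n₁ = 190, n₀ = 66, n = 256; a·n₀/n = 14·66/256 = 3.6094; c·n₁/n = 11·190/256 = 8.1641
RR_MH = (19.7380 + 3.6094) / (51.6237 + 8.1641) = 23.3474 / 59.7878 = 0.39051

0.391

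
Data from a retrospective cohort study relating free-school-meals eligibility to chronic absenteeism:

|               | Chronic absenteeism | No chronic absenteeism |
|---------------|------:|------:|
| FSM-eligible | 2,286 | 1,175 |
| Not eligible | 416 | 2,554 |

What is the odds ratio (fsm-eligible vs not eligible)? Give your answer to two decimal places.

11.94

Cells: a = 2286, b = 1175, c = 416, d = 2554.
OR = (a·d)/(b·c) = (2286 × 2554) / (1175 × 416) = 5838444 / 488800 = 11.94444
The odds of chronic absenteeism are about 11.94 times as high in the fsm-eligible group.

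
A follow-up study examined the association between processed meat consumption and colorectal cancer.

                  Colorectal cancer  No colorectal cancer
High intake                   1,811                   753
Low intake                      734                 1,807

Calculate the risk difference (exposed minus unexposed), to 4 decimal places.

Cells: a = 1811, b = 753, c = 734, d = 1807.
Risk in exposed = 1811/2564 = 0.706318; risk in unexposed = 734/2541 = 0.288863.
Risk difference = 0.706318 − 0.288863 = 0.417456

0.4175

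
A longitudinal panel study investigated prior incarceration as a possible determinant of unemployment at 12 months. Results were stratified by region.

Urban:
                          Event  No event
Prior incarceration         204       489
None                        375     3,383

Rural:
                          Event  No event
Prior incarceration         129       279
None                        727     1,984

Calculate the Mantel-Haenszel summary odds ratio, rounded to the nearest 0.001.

2.232

OR_MH = Σ(aᵢdᵢ/nᵢ) / Σ(bᵢcᵢ/nᵢ), where nᵢ is the stratum total.
Stratum 1 (Urban): n = 4451; a·d/n = 204·3383/4451 = 155.0510; b·c/n = 489·375/4451 = 41.1986
Stratum 2 (Rural): n = 3119; a·d/n = 129·1984/3119 = 82.0571; b·c/n = 279·727/3119 = 65.0314
OR_MH = (155.0510 + 82.0571) / (41.1986 + 65.0314) = 237.1081 / 106.2300 = 2.23202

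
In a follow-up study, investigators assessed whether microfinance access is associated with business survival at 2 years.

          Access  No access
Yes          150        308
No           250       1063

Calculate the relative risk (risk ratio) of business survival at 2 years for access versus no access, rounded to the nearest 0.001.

Reading the table with exposure as columns: a = 150 (Access, case), b = 250 (Access, non-case), c = 308 (No access, case), d = 1063.
Risk in exposed = 150/400 = 0.37500; risk in unexposed = 308/1371 = 0.22465.
RR = 0.37500 / 0.22465 = 1.66924
The risk among the exposed is 1.67 times that among the unexposed.

1.669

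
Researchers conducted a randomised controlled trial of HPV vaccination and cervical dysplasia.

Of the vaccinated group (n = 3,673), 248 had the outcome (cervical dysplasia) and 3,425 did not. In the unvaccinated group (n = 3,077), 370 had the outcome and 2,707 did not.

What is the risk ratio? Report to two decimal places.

0.56

From the description: a = 248, b = 3425, c = 370, d = 2707.
Risk in exposed = 248/3673 = 0.06752; risk in unexposed = 370/3077 = 0.12025.
RR = 0.06752 / 0.12025 = 0.56151
The risk is 44% lower among the exposed than among the unexposed.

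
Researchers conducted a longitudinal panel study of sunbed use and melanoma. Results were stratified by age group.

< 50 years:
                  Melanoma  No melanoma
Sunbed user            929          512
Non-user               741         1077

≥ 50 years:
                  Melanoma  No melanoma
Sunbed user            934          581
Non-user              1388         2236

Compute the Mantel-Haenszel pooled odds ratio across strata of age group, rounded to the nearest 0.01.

2.61

OR_MH = Σ(aᵢdᵢ/nᵢ) / Σ(bᵢcᵢ/nᵢ), where nᵢ is the stratum total.
Stratum 1 (< 50 years): n = 3259; a·d/n = 929·1077/3259 = 307.0061; b·c/n = 512·741/3259 = 116.4136
Stratum 2 (≥ 50 years): n = 5139; a·d/n = 934·2236/5139 = 406.3872; b·c/n = 581·1388/5139 = 156.9231
OR_MH = (307.0061 + 406.3872) / (116.4136 + 156.9231) = 713.3934 / 273.3368 = 2.60994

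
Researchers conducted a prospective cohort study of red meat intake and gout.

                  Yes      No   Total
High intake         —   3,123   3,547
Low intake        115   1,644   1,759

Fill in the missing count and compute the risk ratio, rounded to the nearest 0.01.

The missing cell is in the exposed row: 3547 − 3123 = 424.
So a = 424, b = 3123, c = 115, d = 1644.
RR = [a/(a+b)] / [c/(c+d)] = (424/3547) / (115/1759) = 0.11954/0.06538 = 1.82841

1.83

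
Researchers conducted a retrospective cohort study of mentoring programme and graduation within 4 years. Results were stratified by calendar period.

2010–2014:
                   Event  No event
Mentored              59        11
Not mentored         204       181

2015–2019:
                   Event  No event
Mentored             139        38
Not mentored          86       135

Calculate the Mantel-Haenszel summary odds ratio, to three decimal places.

5.373

OR_MH = Σ(aᵢdᵢ/nᵢ) / Σ(bᵢcᵢ/nᵢ), where nᵢ is the stratum total.
Stratum 1 (2010–2014): n = 455; a·d/n = 59·181/455 = 23.4703; b·c/n = 11·204/455 = 4.9319
Stratum 2 (2015–2019): n = 398; a·d/n = 139·135/398 = 47.1482; b·c/n = 38·86/398 = 8.2111
OR_MH = (23.4703 + 47.1482) / (4.9319 + 8.2111) = 70.6186 / 13.1429 = 5.37313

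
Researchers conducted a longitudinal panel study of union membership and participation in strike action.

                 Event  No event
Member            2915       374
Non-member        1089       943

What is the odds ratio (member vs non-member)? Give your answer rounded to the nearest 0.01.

6.75

Cells: a = 2915, b = 374, c = 1089, d = 943.
OR = (a·d)/(b·c) = (2915 × 943) / (374 × 1089) = 2748845 / 407286 = 6.74918
The odds of participation in strike action are about 6.75 times as high in the member group.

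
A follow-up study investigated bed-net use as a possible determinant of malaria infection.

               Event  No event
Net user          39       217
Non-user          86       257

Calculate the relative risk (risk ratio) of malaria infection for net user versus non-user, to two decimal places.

Cells: a = 39, b = 217, c = 86, d = 257.
Risk in exposed = 39/256 = 0.15234; risk in unexposed = 86/343 = 0.25073.
RR = 0.15234 / 0.25073 = 0.60760
The risk is 39% lower among the exposed than among the unexposed.

0.61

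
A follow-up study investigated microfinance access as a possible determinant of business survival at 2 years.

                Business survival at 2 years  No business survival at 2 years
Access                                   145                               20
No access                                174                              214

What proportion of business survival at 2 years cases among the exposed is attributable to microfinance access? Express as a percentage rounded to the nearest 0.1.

49.0

Cells: a = 145, b = 20, c = 174, d = 214.
Risk in exposed = 145/165 = 0.87879; risk in unexposed = 174/388 = 0.44845.
RR = 0.87879/0.44845 = 1.95960
AR% = (RR − 1)/RR × 100 = (1.95960 − 1)/1.95960 × 100 = 48.9691%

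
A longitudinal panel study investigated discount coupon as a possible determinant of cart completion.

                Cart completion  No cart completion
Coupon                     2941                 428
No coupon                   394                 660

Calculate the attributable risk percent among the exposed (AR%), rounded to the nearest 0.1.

Cells: a = 2941, b = 428, c = 394, d = 660.
Risk in exposed = 2941/3369 = 0.87296; risk in unexposed = 394/1054 = 0.37381.
RR = 0.87296/0.37381 = 2.33528
AR% = (RR − 1)/RR × 100 = (2.33528 − 1)/2.33528 × 100 = 57.1785%

57.2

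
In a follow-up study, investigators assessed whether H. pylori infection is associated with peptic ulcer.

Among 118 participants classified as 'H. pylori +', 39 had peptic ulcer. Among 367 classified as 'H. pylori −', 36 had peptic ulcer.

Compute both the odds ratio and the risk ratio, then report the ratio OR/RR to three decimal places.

From the description: a = 39, b = 79, c = 36, d = 331.
OR = (39·331)/(79·36) = 12909/2844 = 4.53903
Risk in exposed = 39/118 = 0.33051; risk in unexposed = 36/367 = 0.09809; RR = 3.36935
OR/RR = 4.53903 / 3.36935 = 1.34715
The outcome is not rare, so the OR lies further from 1 than the RR.

1.347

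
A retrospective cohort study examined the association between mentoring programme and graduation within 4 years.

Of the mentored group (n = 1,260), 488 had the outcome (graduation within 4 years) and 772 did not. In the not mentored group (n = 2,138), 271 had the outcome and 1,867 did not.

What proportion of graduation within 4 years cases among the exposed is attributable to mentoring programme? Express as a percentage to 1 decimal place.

From the description: a = 488, b = 772, c = 271, d = 1867.
Risk in exposed = 488/1260 = 0.38730; risk in unexposed = 271/2138 = 0.12675.
RR = 0.38730/0.12675 = 3.05554
AR% = (RR − 1)/RR × 100 = (3.05554 − 1)/3.05554 × 100 = 67.2725%

67.3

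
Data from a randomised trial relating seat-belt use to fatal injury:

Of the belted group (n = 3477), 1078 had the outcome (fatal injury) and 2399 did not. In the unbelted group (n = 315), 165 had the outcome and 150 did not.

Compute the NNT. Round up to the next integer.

5

Risk in treated group = 1078/3477 = 0.31004; risk in control = 165/315 = 0.52381.
Absolute risk reduction = 0.52381 − 0.31004 = 0.21377
NNT = 1 / ARR = 1 / 0.21377 = 4.678 → round up → 5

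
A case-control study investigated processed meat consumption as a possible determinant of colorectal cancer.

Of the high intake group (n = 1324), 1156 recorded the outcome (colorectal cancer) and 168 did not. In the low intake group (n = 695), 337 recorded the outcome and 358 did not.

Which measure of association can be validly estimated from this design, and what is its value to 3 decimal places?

From the description: a = 1156, b = 168, c = 337, d = 358.
This is a case-control study: participants were sampled on outcome status, so risks in the source population cannot be estimated directly — relative risk is not valid here. The odds ratio is the appropriate measure.
OR = (a·d)/(b·c) = (1156 × 358) / (168 × 337) = 413848 / 56616 = 7.30974

7.310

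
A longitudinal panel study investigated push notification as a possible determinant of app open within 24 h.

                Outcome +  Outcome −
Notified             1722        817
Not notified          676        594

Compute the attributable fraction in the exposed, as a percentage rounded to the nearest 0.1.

21.5

Cells: a = 1722, b = 817, c = 676, d = 594.
Risk in exposed = 1722/2539 = 0.67822; risk in unexposed = 676/1270 = 0.53228.
RR = 0.67822/0.53228 = 1.27417
AR% = (RR − 1)/RR × 100 = (1.27417 − 1)/1.27417 × 100 = 21.5176%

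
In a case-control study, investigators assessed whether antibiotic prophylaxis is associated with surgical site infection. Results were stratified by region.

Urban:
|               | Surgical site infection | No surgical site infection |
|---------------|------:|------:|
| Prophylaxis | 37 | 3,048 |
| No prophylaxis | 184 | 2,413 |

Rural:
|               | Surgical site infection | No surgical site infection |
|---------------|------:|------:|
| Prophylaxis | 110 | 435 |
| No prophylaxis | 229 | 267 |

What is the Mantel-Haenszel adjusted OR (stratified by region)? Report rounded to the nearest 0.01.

OR_MH = Σ(aᵢdᵢ/nᵢ) / Σ(bᵢcᵢ/nᵢ), where nᵢ is the stratum total.
Stratum 1 (Urban): n = 5682; a·d/n = 37·2413/5682 = 15.7130; b·c/n = 3048·184/5682 = 98.7033
Stratum 2 (Rural): n = 1041; a·d/n = 110·267/1041 = 28.2133; b·c/n = 435·229/1041 = 95.6916
OR_MH = (15.7130 + 28.2133) / (98.7033 + 95.6916) = 43.9262 / 194.3949 = 0.22596

0.23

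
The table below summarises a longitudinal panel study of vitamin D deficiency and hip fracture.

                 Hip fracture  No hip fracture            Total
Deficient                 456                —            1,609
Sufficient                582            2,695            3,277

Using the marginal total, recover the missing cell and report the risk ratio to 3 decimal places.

1.596

The missing cell is in the exposed row: 1609 − 456 = 1153.
So a = 456, b = 1153, c = 582, d = 2695.
RR = [a/(a+b)] / [c/(c+d)] = (456/1609) / (582/3277) = 0.28341/0.17760 = 1.59574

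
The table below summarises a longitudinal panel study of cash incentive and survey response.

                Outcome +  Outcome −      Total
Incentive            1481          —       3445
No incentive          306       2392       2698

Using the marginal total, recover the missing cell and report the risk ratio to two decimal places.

The missing cell is in the exposed row: 3445 − 1481 = 1964.
So a = 1481, b = 1964, c = 306, d = 2392.
RR = [a/(a+b)] / [c/(c+d)] = (1481/3445) / (306/2698) = 0.42990/0.11342 = 3.79041

3.79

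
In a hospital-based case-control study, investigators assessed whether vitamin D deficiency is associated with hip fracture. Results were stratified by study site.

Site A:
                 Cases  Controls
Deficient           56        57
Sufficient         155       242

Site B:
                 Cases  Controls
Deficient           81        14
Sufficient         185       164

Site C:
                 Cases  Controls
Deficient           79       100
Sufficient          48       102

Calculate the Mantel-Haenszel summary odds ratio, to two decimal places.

2.15

OR_MH = Σ(aᵢdᵢ/nᵢ) / Σ(bᵢcᵢ/nᵢ), where nᵢ is the stratum total.
Stratum 1 (Site A): n = 510; a·d/n = 56·242/510 = 26.5725; b·c/n = 57·155/510 = 17.3235
Stratum 2 (Site B): n = 444; a·d/n = 81·164/444 = 29.9189; b·c/n = 14·185/444 = 5.8333
Stratum 3 (Site C): n = 329; a·d/n = 79·102/329 = 24.4924; b·c/n = 100·48/329 = 14.5897
OR_MH = (26.5725 + 29.9189 + 24.4924) / (17.3235 + 5.8333 + 14.5897) = 80.9839 / 37.7465 = 2.14547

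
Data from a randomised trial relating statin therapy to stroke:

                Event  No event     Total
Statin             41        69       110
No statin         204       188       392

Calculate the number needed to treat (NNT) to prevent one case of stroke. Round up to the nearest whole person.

7

Risk in treated group = 41/110 = 0.37273; risk in control = 204/392 = 0.52041.
Absolute risk reduction = 0.52041 − 0.37273 = 0.14768
NNT = 1 / ARR = 1 / 0.14768 = 6.771 → round up → 7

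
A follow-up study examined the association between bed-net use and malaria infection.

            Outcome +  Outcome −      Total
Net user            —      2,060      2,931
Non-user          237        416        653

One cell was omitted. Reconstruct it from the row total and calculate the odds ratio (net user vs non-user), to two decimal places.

The missing cell is in the exposed row: 2931 − 2060 = 871.
So a = 871, b = 2060, c = 237, d = 416.
OR = (a·d)/(b·c) = (871 × 416) / (2060 × 237) = 362336 / 488220 = 0.74216

0.74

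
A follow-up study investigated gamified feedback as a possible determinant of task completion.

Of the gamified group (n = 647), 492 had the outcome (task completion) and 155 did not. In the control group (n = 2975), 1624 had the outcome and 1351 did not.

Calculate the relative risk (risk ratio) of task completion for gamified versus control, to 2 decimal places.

1.39

From the description: a = 492, b = 155, c = 1624, d = 1351.
Risk in exposed = 492/647 = 0.76043; risk in unexposed = 1624/2975 = 0.54588.
RR = 0.76043 / 0.54588 = 1.39303
The risk among the exposed is 1.39 times that among the unexposed.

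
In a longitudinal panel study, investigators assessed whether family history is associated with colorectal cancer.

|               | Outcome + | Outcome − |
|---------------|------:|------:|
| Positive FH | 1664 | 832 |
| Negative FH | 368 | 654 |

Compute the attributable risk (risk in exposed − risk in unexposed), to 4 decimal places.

0.3066

Cells: a = 1664, b = 832, c = 368, d = 654.
Risk in exposed = 1664/2496 = 0.666667; risk in unexposed = 368/1022 = 0.360078.
Risk difference = 0.666667 − 0.360078 = 0.306588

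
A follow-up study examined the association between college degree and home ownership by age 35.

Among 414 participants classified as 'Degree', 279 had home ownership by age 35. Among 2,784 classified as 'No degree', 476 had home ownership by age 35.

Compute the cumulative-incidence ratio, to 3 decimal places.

3.942

From the description: a = 279, b = 135, c = 476, d = 2308.
Risk in exposed = 279/414 = 0.67391; risk in unexposed = 476/2784 = 0.17098.
RR = 0.67391 / 0.17098 = 3.94154
The risk among the exposed is 3.94 times that among the unexposed.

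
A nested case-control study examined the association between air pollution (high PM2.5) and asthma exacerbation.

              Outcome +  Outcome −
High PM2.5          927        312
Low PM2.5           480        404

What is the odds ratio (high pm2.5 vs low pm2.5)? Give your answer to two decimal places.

2.50

Cells: a = 927, b = 312, c = 480, d = 404.
OR = (a·d)/(b·c) = (927 × 404) / (312 × 480) = 374508 / 149760 = 2.50072
The odds of asthma exacerbation are about 2.50 times as high in the high pm2.5 group.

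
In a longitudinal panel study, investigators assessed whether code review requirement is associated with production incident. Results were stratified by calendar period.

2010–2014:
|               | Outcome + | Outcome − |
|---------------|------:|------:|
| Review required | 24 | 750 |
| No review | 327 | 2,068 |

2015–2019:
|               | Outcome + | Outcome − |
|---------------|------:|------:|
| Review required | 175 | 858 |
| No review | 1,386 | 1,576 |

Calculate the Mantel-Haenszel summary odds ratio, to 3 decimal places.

OR_MH = Σ(aᵢdᵢ/nᵢ) / Σ(bᵢcᵢ/nᵢ), where nᵢ is the stratum total.
Stratum 1 (2010–2014): n = 3169; a·d/n = 24·2068/3169 = 15.6617; b·c/n = 750·327/3169 = 77.3903
Stratum 2 (2015–2019): n = 3995; a·d/n = 175·1576/3995 = 69.0363; b·c/n = 858·1386/3995 = 297.6691
OR_MH = (15.6617 + 69.0363) / (77.3903 + 297.6691) = 84.6980 / 375.0594 = 0.22583

0.226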